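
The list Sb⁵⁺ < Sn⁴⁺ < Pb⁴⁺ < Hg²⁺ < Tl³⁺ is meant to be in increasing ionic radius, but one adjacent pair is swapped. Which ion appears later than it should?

Compare adjacent ions: both have 78 electrons but Z(Tl)=81 > Z(Hg)=80, so Tl³⁺ should be the smaller of the two — yet in this increasing list Hg²⁺ sits before Tl³⁺. Nothing else is reversed, so Tl³⁺ should move one place to the left.

Tl³⁺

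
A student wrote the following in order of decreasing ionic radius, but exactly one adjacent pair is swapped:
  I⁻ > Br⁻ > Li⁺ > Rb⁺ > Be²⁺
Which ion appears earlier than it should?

Compare adjacent ions: same group and charge — period 2 sits above period 5, so Li⁺ is smaller — yet in this decreasing list Li⁺ sits before Rb⁺. Nothing else is reversed, so Li⁺ should move one place to the right.

Li⁺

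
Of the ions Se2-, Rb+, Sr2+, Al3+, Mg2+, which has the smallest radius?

Tabulating Z and e⁻: Al3+: 10 e⁻, Z=13, Mg2+: 10 e⁻, Z=12, Sr2+: 36 e⁻, Z=38, Rb+: 36 e⁻, Z=37, Se2-: 36 e⁻, Z=34. Al3+ < Mg2+ (both 10 e⁻, Z=13>12); Mg2+ < Sr2+ (same group, period 3 vs 5); Sr2+ < Rb+ (both 36 e⁻, Z=38>37); Rb+ < Se2- (both 36 e⁻, Z=37>34).

Al3+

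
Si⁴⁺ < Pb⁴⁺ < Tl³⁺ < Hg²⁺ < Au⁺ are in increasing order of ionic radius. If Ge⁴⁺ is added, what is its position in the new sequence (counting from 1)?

2

Tabulating Z and e⁻: Si⁴⁺ (Z=14, 10 e⁻), Ge⁴⁺ (Z=32, 28 e⁻), Pb⁴⁺ (Z=82, 78 e⁻), Tl³⁺ (Z=81, 78 e⁻), Hg²⁺ (Z=80, 78 e⁻), Au⁺ (Z=79, 78 e⁻). Si⁴⁺ < Ge⁴⁺ (same group, period 3 vs 4); Ge⁴⁺ < Pb⁴⁺ (same group, 2 shells fewer); Pb⁴⁺ < Tl³⁺ (isoelectronic, higher Z=82 is smaller); Tl³⁺ < Hg²⁺ (both 78 e⁻, Z=81>80); Hg²⁺ < Au⁺ (both 78 e⁻, Z=80>79).
With Ge⁴⁺ included the full order is Si⁴⁺ < Ge⁴⁺ < Pb⁴⁺ < Tl³⁺ < Hg²⁺ < Au⁺, so it takes position 2.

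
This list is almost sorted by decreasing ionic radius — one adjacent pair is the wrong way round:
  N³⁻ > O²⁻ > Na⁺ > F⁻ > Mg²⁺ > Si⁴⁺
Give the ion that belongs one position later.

Check each adjacent pair. Na⁺ and F⁻ are reversed: both have 10 electrons but Z(Na)=11 > Z(F)=9, so Na⁺ should be the smaller of the two. No other neighbouring pair contradicts the periodic trends, so Na⁺ is the ion listed too early.

Na⁺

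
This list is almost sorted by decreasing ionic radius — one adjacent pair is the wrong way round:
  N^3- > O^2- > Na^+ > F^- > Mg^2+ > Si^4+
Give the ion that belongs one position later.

Na^+

Check each adjacent pair. Na^+ and F^- are reversed: they are isoelectronic (10 e⁻) and Na has more protons than F (11 vs 9), making Na^+ smaller. No other neighbouring pair contradicts the periodic trends, so Na^+ is the ion listed too early.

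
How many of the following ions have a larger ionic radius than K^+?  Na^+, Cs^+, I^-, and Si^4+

Tabulating Z and e⁻: Si^4+ has 10 e⁻ (Z=14), Na^+ has 10 e⁻ (Z=11), K^+ has 18 e⁻ (Z=19), Cs^+ has 54 e⁻ (Z=55), I^- has 54 e⁻ (Z=53). Si^4+ < Na^+ (isoelectronic, higher Z=14 is smaller); Na^+ < K^+ (same group, 1 shell fewer); K^+ < Cs^+ (same group, period 4 vs 6); Cs^+ < I^- (isoelectronic, higher Z=55 is smaller).
Overall: Si^4+ < Na^+ < K^+ < Cs^+ < I^-. K^+ has 2 below it and 2 above. That's 2.

2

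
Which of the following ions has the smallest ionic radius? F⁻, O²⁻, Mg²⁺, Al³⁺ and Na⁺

Al³⁺

Isoelectronic series (10 e⁻ each). Size is set by nuclear charge: more protons means a smaller ion. Al³⁺ (Z=13), Mg²⁺ (Z=12), Na⁺ (Z=11), F⁻ (Z=9), O²⁻ (Z=8).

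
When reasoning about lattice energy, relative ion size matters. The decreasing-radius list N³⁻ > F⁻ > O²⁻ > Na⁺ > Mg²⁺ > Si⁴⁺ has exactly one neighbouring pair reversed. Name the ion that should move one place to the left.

O²⁻

Check each adjacent pair. F⁻ and O²⁻ are reversed: both have 10 electrons but Z(F)=9 > Z(O)=8, so F⁻ should be the smaller of the two. No other neighbouring pair contradicts the periodic trends, so O²⁻ is the ion listed too late.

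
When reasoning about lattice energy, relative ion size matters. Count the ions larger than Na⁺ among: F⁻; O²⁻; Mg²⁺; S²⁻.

Electron counts and nuclear charges: Mg²⁺ (Z=12, 10 e⁻), Na⁺ (Z=11, 10 e⁻), F⁻ (Z=9, 10 e⁻), O²⁻ (Z=8, 10 e⁻), S²⁻ (Z=16, 18 e⁻). Mg²⁺ < Na⁺ (isoelectronic, higher Z=12 is smaller); Na⁺ < F⁻ (isoelectronic, higher Z=11 is smaller); F⁻ < O²⁻ (both 10 e⁻, Z=9>8); O²⁻ < S²⁻ (same group, period 2 vs 3).
Overall: Mg²⁺ < Na⁺ < F⁻ < O²⁻ < S²⁻. Na⁺ has 1 below it and 3 above. Count: 3.

3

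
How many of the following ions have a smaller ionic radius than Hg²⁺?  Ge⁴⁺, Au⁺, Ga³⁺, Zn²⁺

First list Z and electron count for each: Ge⁴⁺: 28 e⁻, Z=32, Ga³⁺: 28 e⁻, Z=31, Zn²⁺: 28 e⁻, Z=30, Hg²⁺: 78 e⁻, Z=80, Au⁺: 78 e⁻, Z=79. Ge⁴⁺ < Ga³⁺ (isoelectronic, higher Z=32 is smaller); Ga³⁺ < Zn²⁺ (isoelectronic, higher Z=31 is smaller); Zn²⁺ < Hg²⁺ (same group, 2 shells fewer); Hg²⁺ < Au⁺ (both 78 e⁻, Z=80>79).
Ordering all of them (including Hg²⁺) by radius gives Ge⁴⁺ < Ga³⁺ < Zn²⁺ < Hg²⁺ < Au⁺. That's 3.

3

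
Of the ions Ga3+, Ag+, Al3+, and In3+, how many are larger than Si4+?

Work out protons and electrons: Si4+: 10 e⁻, Z=14, Al3+: 10 e⁻, Z=13, Ga3+: 28 e⁻, Z=31, In3+: 46 e⁻, Z=49, Ag+: 46 e⁻, Z=47. Si4+ < Al3+ (both 10 e⁻, Z=14>13); Al3+ < Ga3+ (same group, 1 shell fewer); Ga3+ < In3+ (same group, period 4 vs 5); In3+ < Ag+ (both 46 e⁻, Z=49>47).
Placing each against Si4+: smaller — none; larger — Al3+, Ga3+, In3+, Ag+. So 4 are larger.

4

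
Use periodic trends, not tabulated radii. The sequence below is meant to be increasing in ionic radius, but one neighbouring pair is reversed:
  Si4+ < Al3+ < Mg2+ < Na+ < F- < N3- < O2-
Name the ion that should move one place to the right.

N3-

Compare adjacent ions: both have 10 electrons but Z(O)=8 > Z(N)=7, so O2- should be the smaller of the two — yet in this increasing list N3- sits before O2-. Nothing else is reversed, so N3- should move one place to the right.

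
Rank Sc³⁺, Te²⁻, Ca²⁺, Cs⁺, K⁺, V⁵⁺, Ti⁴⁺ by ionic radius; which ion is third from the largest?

K⁺

Electron counts and nuclear charges: V⁵⁺ has 18 e⁻ (Z=23), Ti⁴⁺ has 18 e⁻ (Z=22), Sc³⁺ has 18 e⁻ (Z=21), Ca²⁺ has 18 e⁻ (Z=20), K⁺ has 18 e⁻ (Z=19), Cs⁺ has 54 e⁻ (Z=55), Te²⁻ has 54 e⁻ (Z=52). V⁵⁺ < Ti⁴⁺ (both 18 e⁻, Z=23>22); Ti⁴⁺ < Sc³⁺ (both 18 e⁻, Z=22>21); Sc³⁺ < Ca²⁺ (isoelectronic, higher Z=21 is smaller); Ca²⁺ < K⁺ (isoelectronic, higher Z=20 is smaller); K⁺ < Cs⁺ (same group, period 4 vs 6); Cs⁺ < Te²⁻ (both 54 e⁻, Z=55>52).
Ordering: V⁵⁺ < Ti⁴⁺ < Sc³⁺ < Ca²⁺ < K⁺ < Cs⁺ < Te²⁻. The third largest is K⁺.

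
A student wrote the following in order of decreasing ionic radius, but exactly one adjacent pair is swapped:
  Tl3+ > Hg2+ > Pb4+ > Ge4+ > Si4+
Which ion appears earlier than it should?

The pair Tl3+, Hg2+ is the wrong way round — they are isoelectronic (78 e⁻) and Tl has more protons than Hg (81 vs 80), making Tl3+ smaller. All other adjacent pairs agree with periodic trends, so Tl3+ is the misplaced ion.

Tl3+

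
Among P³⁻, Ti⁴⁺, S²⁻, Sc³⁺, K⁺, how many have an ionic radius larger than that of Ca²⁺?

These species are isoelectronic with 18 electrons. The only difference is the number of protons: Ti⁴⁺ (Z=22), Sc³⁺ (Z=21), Ca²⁺ (Z=20), K⁺ (Z=19), S²⁻ (Z=16), P³⁻ (Z=15). The strongest nuclear pull (Ti⁴⁺) gives the smallest ion.
Relative to Ca²⁺, the ions that are larger are K⁺, S²⁻, P³⁻. So 3 are larger.

3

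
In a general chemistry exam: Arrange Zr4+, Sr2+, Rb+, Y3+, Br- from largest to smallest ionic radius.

Br- > Rb+ > Sr2+ > Y3+ > Zr4+

Isoelectronic series (36 e⁻ each). Size is set by nuclear charge: more protons means a smaller ion. Zr4+ (Z=40), Y3+ (Z=39), Sr2+ (Z=38), Rb+ (Z=37), Br- (Z=35).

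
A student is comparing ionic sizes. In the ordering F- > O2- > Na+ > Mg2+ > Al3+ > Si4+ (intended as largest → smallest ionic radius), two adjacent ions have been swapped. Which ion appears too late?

Scanning neighbour by neighbour, only F-/O2- violates a trend: F- and O2- share 10 electrons; the higher nuclear charge on F (Z=9) contracts it more, so F- < O2-. That makes O2- the one sitting a position late relative to where it belongs.

O2-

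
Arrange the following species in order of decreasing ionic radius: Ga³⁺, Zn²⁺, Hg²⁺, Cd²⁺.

Tabulating Z and e⁻: Ga³⁺: 28 e⁻, Z=31, Zn²⁺: 28 e⁻, Z=30, Cd²⁺: 46 e⁻, Z=48, Hg²⁺: 78 e⁻, Z=80. Ga³⁺ < Zn²⁺ (isoelectronic, higher Z=31 is smaller); Zn²⁺ < Cd²⁺ (same group, 1 shell fewer); Cd²⁺ < Hg²⁺ (same group, period 5 vs 6).

Hg²⁺ > Cd²⁺ > Zn²⁺ > Ga³⁺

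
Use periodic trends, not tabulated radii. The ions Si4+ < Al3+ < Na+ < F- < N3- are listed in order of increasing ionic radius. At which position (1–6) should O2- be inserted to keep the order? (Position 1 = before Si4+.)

5

Each ion has 10 electrons. The ranking follows nuclear charge in reverse — greater Z gives a smaller radius. Si4+ (Z=14), Al3+ (Z=13), Na+ (Z=11), F- (Z=9), O2- (Z=8), N3- (Z=7).
Merged order: Si4+ < Al3+ < Na+ < F- < O2- < N3- — O2- is number 5.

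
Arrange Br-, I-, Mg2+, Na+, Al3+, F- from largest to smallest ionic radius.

Tabulating Z and e⁻: Al3+ (Z=13, 10 e⁻), Mg2+ (Z=12, 10 e⁻), Na+ (Z=11, 10 e⁻), F- (Z=9, 10 e⁻), Br- (Z=35, 36 e⁻), I- (Z=53, 54 e⁻). Al3+ < Mg2+ (isoelectronic, higher Z=13 is smaller); Mg2+ < Na+ (isoelectronic, higher Z=12 is smaller); Na+ < F- (both 10 e⁻, Z=11>9); F- < Br- (same group, 2 shells fewer); Br- < I- (same group, 1 shell fewer).

I- > Br- > F- > Na+ > Mg2+ > Al3+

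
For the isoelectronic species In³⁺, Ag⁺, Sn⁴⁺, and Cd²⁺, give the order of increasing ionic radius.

These species are isoelectronic with 46 electrons. The only difference is the number of protons: Sn⁴⁺ (Z=50), In³⁺ (Z=49), Cd²⁺ (Z=48), Ag⁺ (Z=47). The strongest nuclear pull (Sn⁴⁺) gives the smallest ion.

Sn⁴⁺ < In³⁺ < Cd²⁺ < Ag⁺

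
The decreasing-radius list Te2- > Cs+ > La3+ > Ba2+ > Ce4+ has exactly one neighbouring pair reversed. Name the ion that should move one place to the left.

The pair La3+, Ba2+ is the wrong way round — they are isoelectronic (54 e⁻) and La has more protons than Ba (57 vs 56), making La3+ smaller. All other adjacent pairs agree with periodic trends, so Ba2+ is the misplaced ion.

Ba2+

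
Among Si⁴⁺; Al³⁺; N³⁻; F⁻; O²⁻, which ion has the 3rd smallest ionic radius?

F⁻

Isoelectronic series (10 e⁻ each). Size is set by nuclear charge: more protons means a smaller ion. Si⁴⁺ (Z=14), Al³⁺ (Z=13), F⁻ (Z=9), O²⁻ (Z=8), N³⁻ (Z=7).
Ordering: Si⁴⁺ < Al³⁺ < F⁻ < O²⁻ < N³⁻. The 3rd smallest is F⁻.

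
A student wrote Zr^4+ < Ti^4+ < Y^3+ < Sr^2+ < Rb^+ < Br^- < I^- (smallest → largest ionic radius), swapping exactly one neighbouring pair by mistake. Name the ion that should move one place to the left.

Ti^4+

Check each adjacent pair. Zr^4+ and Ti^4+ are reversed: same group and charge — period 4 sits above period 5, so Ti^4+ is smaller. No other neighbouring pair contradicts the periodic trends, so Ti^4+ is the ion listed too late.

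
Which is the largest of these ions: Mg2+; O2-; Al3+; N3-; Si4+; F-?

N3-

Isoelectronic series (10 e⁻ each). Size is set by nuclear charge: more protons means a smaller ion. Si4+ (Z=14), Al3+ (Z=13), Mg2+ (Z=12), F- (Z=9), O2- (Z=8), N3- (Z=7).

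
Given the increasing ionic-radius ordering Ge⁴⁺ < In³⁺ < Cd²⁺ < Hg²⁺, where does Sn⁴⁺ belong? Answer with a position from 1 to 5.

2

First list Z and electron count for each: Ge⁴⁺: 28 e⁻, Z=32, Sn⁴⁺: 46 e⁻, Z=50, In³⁺: 46 e⁻, Z=49, Cd²⁺: 46 e⁻, Z=48, Hg²⁺: 78 e⁻, Z=80. Ge⁴⁺ < Sn⁴⁺ (same group, 1 shell fewer); Sn⁴⁺ < In³⁺ (isoelectronic, higher Z=50 is smaller); In³⁺ < Cd²⁺ (both 46 e⁻, Z=49>48); Cd²⁺ < Hg²⁺ (same group, period 5 vs 6).
The complete sequence is Ge⁴⁺ < Sn⁴⁺ < In³⁺ < Cd²⁺ < Hg²⁺. Sn⁴⁺ sits at position 2.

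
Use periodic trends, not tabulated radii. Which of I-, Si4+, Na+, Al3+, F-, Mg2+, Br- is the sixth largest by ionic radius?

Tabulating Z and e⁻: Si4+: 10 e⁻, Z=14, Al3+: 10 e⁻, Z=13, Mg2+: 10 e⁻, Z=12, Na+: 10 e⁻, Z=11, F-: 10 e⁻, Z=9, Br-: 36 e⁻, Z=35, I-: 54 e⁻, Z=53. Si4+ < Al3+ (both 10 e⁻, Z=14>13); Al3+ < Mg2+ (both 10 e⁻, Z=13>12); Mg2+ < Na+ (isoelectronic, higher Z=12 is smaller); Na+ < F- (both 10 e⁻, Z=11>9); F- < Br- (same group, period 2 vs 4); Br- < I- (same group, period 4 vs 5).
So the order is Si4+ < Al3+ < Mg2+ < Na+ < F- < Br- < I-; the 6th-largest ion is Al3+.

Al3+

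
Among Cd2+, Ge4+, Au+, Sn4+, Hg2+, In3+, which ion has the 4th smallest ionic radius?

Cd2+

Tabulating Z and e⁻: Ge4+: 28 e⁻, Z=32, Sn4+: 46 e⁻, Z=50, In3+: 46 e⁻, Z=49, Cd2+: 46 e⁻, Z=48, Hg2+: 78 e⁻, Z=80, Au+: 78 e⁻, Z=79. Ge4+ < Sn4+ (same group, 1 shell fewer); Sn4+ < In3+ (both 46 e⁻, Z=50>49); In3+ < Cd2+ (both 46 e⁻, Z=49>48); Cd2+ < Hg2+ (same group, period 5 vs 6); Hg2+ < Au+ (isoelectronic, higher Z=80 is smaller).
Ordering: Ge4+ < Sn4+ < In3+ < Cd2+ < Hg2+ < Au+. The 4th smallest is Cd2+.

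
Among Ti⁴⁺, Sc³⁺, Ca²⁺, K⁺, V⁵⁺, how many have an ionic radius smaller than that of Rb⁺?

5

V⁵⁺ has 18 e⁻ (Z=23), Ti⁴⁺ has 18 e⁻ (Z=22), Sc³⁺ has 18 e⁻ (Z=21), Ca²⁺ has 18 e⁻ (Z=20), K⁺ has 18 e⁻ (Z=19), Rb⁺ has 36 e⁻ (Z=37). V⁵⁺ < Ti⁴⁺ (both 18 e⁻, Z=23>22); Ti⁴⁺ < Sc³⁺ (both 18 e⁻, Z=22>21); Sc³⁺ < Ca²⁺ (isoelectronic, higher Z=21 is smaller); Ca²⁺ < K⁺ (both 18 e⁻, Z=20>19); K⁺ < Rb⁺ (same group, 1 shell fewer).
Ordering all of them (including Rb⁺) by radius gives V⁵⁺ < Ti⁴⁺ < Sc³⁺ < Ca²⁺ < K⁺ < Rb⁺. Count: 5.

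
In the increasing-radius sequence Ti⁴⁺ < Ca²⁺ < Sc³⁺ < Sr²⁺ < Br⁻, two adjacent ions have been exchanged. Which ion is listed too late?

Sc³⁺

Check each adjacent pair. Ca²⁺ and Sc³⁺ are reversed: both have 18 electrons but Z(Sc)=21 > Z(Ca)=20, so Sc³⁺ should be the smaller of the two. No other neighbouring pair contradicts the periodic trends, so Sc³⁺ is the ion listed too late.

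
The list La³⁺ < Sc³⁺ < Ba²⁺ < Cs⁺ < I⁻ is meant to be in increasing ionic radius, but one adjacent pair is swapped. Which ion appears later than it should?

Sc³⁺

The pair La³⁺, Sc³⁺ is the wrong way round — Sc³⁺ and La³⁺ are in one column with the same charge; the lighter period-4 ion has 2 fewer shells and is smaller. All other adjacent pairs agree with periodic trends, so Sc³⁺ is the misplaced ion.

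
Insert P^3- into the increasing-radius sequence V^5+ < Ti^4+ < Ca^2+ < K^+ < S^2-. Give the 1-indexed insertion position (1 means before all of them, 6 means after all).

6

These species are isoelectronic with 18 electrons. The only difference is the number of protons: V^5+ (Z=23), Ti^4+ (Z=22), Ca^2+ (Z=20), K^+ (Z=19), S^2- (Z=16), P^3- (Z=15). The strongest nuclear pull (V^5+) gives the smallest ion.
With P^3- included the full order is V^5+ < Ti^4+ < Ca^2+ < K^+ < S^2- < P^3-, so it takes position 6.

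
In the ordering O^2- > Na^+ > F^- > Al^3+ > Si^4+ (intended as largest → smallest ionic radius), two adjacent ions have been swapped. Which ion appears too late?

F^-

Scanning neighbour by neighbour, only Na^+/F^- violates a trend: they are isoelectronic (10 e⁻) and Na has more protons than F (11 vs 9), making Na^+ smaller. That makes F^- the one sitting a position late relative to where it belongs.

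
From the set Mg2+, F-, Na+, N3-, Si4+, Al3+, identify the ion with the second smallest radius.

Al3+

These species are isoelectronic with 10 electrons. The only difference is the number of protons: Si4+ (Z=14), Al3+ (Z=13), Mg2+ (Z=12), Na+ (Z=11), F- (Z=9), N3- (Z=7). The strongest nuclear pull (Si4+) gives the smallest ion.
So the order is Si4+ < Al3+ < Mg2+ < Na+ < F- < N3-; the 2nd-smallest ion is Al3+.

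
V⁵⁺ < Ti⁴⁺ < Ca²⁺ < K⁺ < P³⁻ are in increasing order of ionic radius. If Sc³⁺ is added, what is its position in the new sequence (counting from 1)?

All of these have 18 electrons (isoelectronic). With the same electron cloud, the ion with the most protons pulls it in tightest. Nuclear charges: V⁵⁺ (Z=23), Ti⁴⁺ (Z=22), Sc³⁺ (Z=21), Ca²⁺ (Z=20), K⁺ (Z=19), P³⁻ (Z=15). Highest Z is smallest.
With Sc³⁺ included the full order is V⁵⁺ < Ti⁴⁺ < Sc³⁺ < Ca²⁺ < K⁺ < P³⁻, so it takes position 3.

3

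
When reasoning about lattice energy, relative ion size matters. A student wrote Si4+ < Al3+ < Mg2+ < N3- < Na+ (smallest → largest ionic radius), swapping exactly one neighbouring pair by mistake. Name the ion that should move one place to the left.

Compare adjacent ions: Na+ and N3- share 10 electrons; the higher nuclear charge on Na (Z=11) contracts it more, so Na+ < N3- — yet in this increasing list N3- sits before Na+. Nothing else is reversed, so Na+ should move one place to the left.

Na+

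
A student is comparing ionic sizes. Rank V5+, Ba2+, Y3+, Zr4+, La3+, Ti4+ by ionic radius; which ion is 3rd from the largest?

Y3+

V5+ has 18 e⁻ (Z=23), Ti4+ has 18 e⁻ (Z=22), Zr4+ has 36 e⁻ (Z=40), Y3+ has 36 e⁻ (Z=39), La3+ has 54 e⁻ (Z=57), Ba2+ has 54 e⁻ (Z=56). V5+ < Ti4+ (isoelectronic, higher Z=23 is smaller); Ti4+ < Zr4+ (same group, period 4 vs 5); Zr4+ < Y3+ (both 36 e⁻, Z=40>39); Y3+ < La3+ (same group, period 5 vs 6); La3+ < Ba2+ (both 54 e⁻, Z=57>56).
So the order is V5+ < Ti4+ < Zr4+ < Y3+ < La3+ < Ba2+; the 3rd-largest ion is Y3+.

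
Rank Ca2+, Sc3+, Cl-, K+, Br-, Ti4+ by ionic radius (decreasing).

First list Z and electron count for each: Ti4+: 18 e⁻, Z=22, Sc3+: 18 e⁻, Z=21, Ca2+: 18 e⁻, Z=20, K+: 18 e⁻, Z=19, Cl-: 18 e⁻, Z=17, Br-: 36 e⁻, Z=35. Ti4+ < Sc3+ (both 18 e⁻, Z=22>21); Sc3+ < Ca2+ (isoelectronic, higher Z=21 is smaller); Ca2+ < K+ (both 18 e⁻, Z=20>19); K+ < Cl- (both 18 e⁻, Z=19>17); Cl- < Br- (same group, 1 shell fewer).

Br- > Cl- > K+ > Ca2+ > Sc3+ > Ti4+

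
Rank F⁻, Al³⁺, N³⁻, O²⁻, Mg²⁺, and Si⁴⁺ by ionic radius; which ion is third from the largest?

These species are isoelectronic with 10 electrons. The only difference is the number of protons: Si⁴⁺ (Z=14), Al³⁺ (Z=13), Mg²⁺ (Z=12), F⁻ (Z=9), O²⁻ (Z=8), N³⁻ (Z=7). The strongest nuclear pull (Si⁴⁺) gives the smallest ion.
Ordering: Si⁴⁺ < Al³⁺ < Mg²⁺ < F⁻ < O²⁻ < N³⁻. The third largest is F⁻.

F⁻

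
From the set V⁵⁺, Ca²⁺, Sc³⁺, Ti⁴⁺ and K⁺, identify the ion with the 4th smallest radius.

Ca²⁺

Each ion has 18 electrons. The ranking follows nuclear charge in reverse — greater Z gives a smaller radius. V⁵⁺ (Z=23), Ti⁴⁺ (Z=22), Sc³⁺ (Z=21), Ca²⁺ (Z=20), K⁺ (Z=19).
So the order is V⁵⁺ < Ti⁴⁺ < Sc³⁺ < Ca²⁺ < K⁺; the 4th-smallest ion is Ca²⁺.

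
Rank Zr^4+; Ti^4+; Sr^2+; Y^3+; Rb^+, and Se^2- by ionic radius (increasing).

Ti^4+ < Zr^4+ < Y^3+ < Sr^2+ < Rb^+ < Se^2-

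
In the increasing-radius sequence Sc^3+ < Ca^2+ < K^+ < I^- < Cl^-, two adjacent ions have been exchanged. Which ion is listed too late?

Compare adjacent ions: same group and charge — period 3 sits above period 5, so Cl^- is smaller — yet in this increasing list I^- sits before Cl^-. Nothing else is reversed, so Cl^- should move one place to the left.

Cl^-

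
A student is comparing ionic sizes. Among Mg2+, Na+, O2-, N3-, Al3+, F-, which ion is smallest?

Al3+

These species are isoelectronic with 10 electrons. The only difference is the number of protons: Al3+ (Z=13), Mg2+ (Z=12), Na+ (Z=11), F- (Z=9), O2- (Z=8), N3- (Z=7). The strongest nuclear pull (Al3+) gives the smallest ion.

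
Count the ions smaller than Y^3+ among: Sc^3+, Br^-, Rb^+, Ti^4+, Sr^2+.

2

First list Z and electron count for each: Ti^4+ (Z=22, 18 e⁻), Sc^3+ (Z=21, 18 e⁻), Y^3+ (Z=39, 36 e⁻), Sr^2+ (Z=38, 36 e⁻), Rb^+ (Z=37, 36 e⁻), Br^- (Z=35, 36 e⁻). Ti^4+ < Sc^3+ (isoelectronic, higher Z=22 is smaller); Sc^3+ < Y^3+ (same group, 1 shell fewer); Y^3+ < Sr^2+ (both 36 e⁻, Z=39>38); Sr^2+ < Rb^+ (both 36 e⁻, Z=38>37); Rb^+ < Br^- (isoelectronic, higher Z=37 is smaller).
Placing each against Y^3+: smaller — Ti^4+, Sc^3+; larger — Sr^2+, Rb^+, Br^-. So 2 are smaller.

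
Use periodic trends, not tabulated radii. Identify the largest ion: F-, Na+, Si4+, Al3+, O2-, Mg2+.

O2-

Isoelectronic series (10 e⁻ each). Size is set by nuclear charge: more protons means a smaller ion. Si4+ (Z=14), Al3+ (Z=13), Mg2+ (Z=12), Na+ (Z=11), F- (Z=9), O2- (Z=8).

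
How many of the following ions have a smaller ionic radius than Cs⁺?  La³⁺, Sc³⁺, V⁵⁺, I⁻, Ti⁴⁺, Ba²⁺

5

First list Z and electron count for each: V⁵⁺ has 18 e⁻ (Z=23), Ti⁴⁺ has 18 e⁻ (Z=22), Sc³⁺ has 18 e⁻ (Z=21), La³⁺ has 54 e⁻ (Z=57), Ba²⁺ has 54 e⁻ (Z=56), Cs⁺ has 54 e⁻ (Z=55), I⁻ has 54 e⁻ (Z=53). V⁵⁺ < Ti⁴⁺ (both 18 e⁻, Z=23>22); Ti⁴⁺ < Sc³⁺ (isoelectronic, higher Z=22 is smaller); Sc³⁺ < La³⁺ (same group, period 4 vs 6); La³⁺ < Ba²⁺ (isoelectronic, higher Z=57 is smaller); Ba²⁺ < Cs⁺ (both 54 e⁻, Z=56>55); Cs⁺ < I⁻ (both 54 e⁻, Z=55>53).
Overall: V⁵⁺ < Ti⁴⁺ < Sc³⁺ < La³⁺ < Ba²⁺ < Cs⁺ < I⁻. Cs⁺ has 5 below it and 1 above. So 5 are smaller.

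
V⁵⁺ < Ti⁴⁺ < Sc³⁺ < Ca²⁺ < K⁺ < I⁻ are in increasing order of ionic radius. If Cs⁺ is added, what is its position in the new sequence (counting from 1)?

6

Work out protons and electrons: V⁵⁺ (Z=23, 18 e⁻), Ti⁴⁺ (Z=22, 18 e⁻), Sc³⁺ (Z=21, 18 e⁻), Ca²⁺ (Z=20, 18 e⁻), K⁺ (Z=19, 18 e⁻), Cs⁺ (Z=55, 54 e⁻), I⁻ (Z=53, 54 e⁻). V⁵⁺ < Ti⁴⁺ (both 18 e⁻, Z=23>22); Ti⁴⁺ < Sc³⁺ (isoelectronic, higher Z=22 is smaller); Sc³⁺ < Ca²⁺ (both 18 e⁻, Z=21>20); Ca²⁺ < K⁺ (isoelectronic, higher Z=20 is smaller); K⁺ < Cs⁺ (same group, 2 shells fewer); Cs⁺ < I⁻ (both 54 e⁻, Z=55>53).
Putting Cs⁺ in gives V⁵⁺ < Ti⁴⁺ < Sc³⁺ < Ca²⁺ < K⁺ < Cs⁺ < I⁻; it lands at slot 6.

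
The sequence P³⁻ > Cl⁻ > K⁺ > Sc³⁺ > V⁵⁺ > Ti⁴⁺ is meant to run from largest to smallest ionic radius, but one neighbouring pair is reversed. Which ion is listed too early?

The pair V⁵⁺, Ti⁴⁺ is the wrong way round — they are isoelectronic (18 e⁻) and V has more protons than Ti (23 vs 22), making V⁵⁺ smaller. All other adjacent pairs agree with periodic trends, so V⁵⁺ is the misplaced ion.

V⁵⁺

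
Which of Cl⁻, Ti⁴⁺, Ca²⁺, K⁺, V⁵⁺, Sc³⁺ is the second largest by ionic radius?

Isoelectronic series (18 e⁻ each). Size is set by nuclear charge: more protons means a smaller ion. V⁵⁺ (Z=23), Ti⁴⁺ (Z=22), Sc³⁺ (Z=21), Ca²⁺ (Z=20), K⁺ (Z=19), Cl⁻ (Z=17).
Full ascending order: V⁵⁺ < Ti⁴⁺ < Sc³⁺ < Ca²⁺ < K⁺ < Cl⁻. Counting from the largest, position 2 is K⁺.

K⁺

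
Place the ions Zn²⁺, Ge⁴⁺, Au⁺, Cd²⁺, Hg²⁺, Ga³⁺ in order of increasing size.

Ge⁴⁺ < Ga³⁺ < Zn²⁺ < Cd²⁺ < Hg²⁺ < Au⁺

Tabulating Z and e⁻: Ge⁴⁺ has 28 e⁻ (Z=32), Ga³⁺ has 28 e⁻ (Z=31), Zn²⁺ has 28 e⁻ (Z=30), Cd²⁺ has 46 e⁻ (Z=48), Hg²⁺ has 78 e⁻ (Z=80), Au⁺ has 78 e⁻ (Z=79). Ge⁴⁺ < Ga³⁺ (both 28 e⁻, Z=32>31); Ga³⁺ < Zn²⁺ (both 28 e⁻, Z=31>30); Zn²⁺ < Cd²⁺ (same group, 1 shell fewer); Cd²⁺ < Hg²⁺ (same group, period 5 vs 6); Hg²⁺ < Au⁺ (both 78 e⁻, Z=80>79).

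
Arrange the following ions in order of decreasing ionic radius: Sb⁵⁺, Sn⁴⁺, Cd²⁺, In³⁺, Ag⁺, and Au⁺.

Electron counts and nuclear charges: Sb⁵⁺: 46 e⁻, Z=51, Sn⁴⁺: 46 e⁻, Z=50, In³⁺: 46 e⁻, Z=49, Cd²⁺: 46 e⁻, Z=48, Ag⁺: 46 e⁻, Z=47, Au⁺: 78 e⁻, Z=79. Sb⁵⁺ < Sn⁴⁺ (both 46 e⁻, Z=51>50); Sn⁴⁺ < In³⁺ (both 46 e⁻, Z=50>49); In³⁺ < Cd²⁺ (isoelectronic, higher Z=49 is smaller); Cd²⁺ < Ag⁺ (isoelectronic, higher Z=48 is smaller); Ag⁺ < Au⁺ (same group, period 5 vs 6).

Au⁺ > Ag⁺ > Cd²⁺ > In³⁺ > Sn⁴⁺ > Sb⁵⁺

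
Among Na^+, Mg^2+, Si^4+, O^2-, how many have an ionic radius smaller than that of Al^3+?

1

Each ion has 10 electrons. The ranking follows nuclear charge in reverse — greater Z gives a smaller radius. Si^4+ (Z=14), Al^3+ (Z=13), Mg^2+ (Z=12), Na^+ (Z=11), O^2- (Z=8).
Placing each against Al^3+: smaller — Si^4+; larger — Mg^2+, Na^+, O^2-. Count: 1.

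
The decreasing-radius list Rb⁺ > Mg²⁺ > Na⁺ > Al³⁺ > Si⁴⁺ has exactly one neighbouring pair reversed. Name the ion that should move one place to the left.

Na⁺

Check each adjacent pair. Mg²⁺ and Na⁺ are reversed: they are isoelectronic (10 e⁻) and Mg has more protons than Na (12 vs 11), making Mg²⁺ smaller. No other neighbouring pair contradicts the periodic trends, so Na⁺ is the ion listed too late.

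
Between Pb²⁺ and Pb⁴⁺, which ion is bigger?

Pb²⁺

For a single element, ionic radius drops as positive charge rises — Pb⁴⁺ < Pb²⁺.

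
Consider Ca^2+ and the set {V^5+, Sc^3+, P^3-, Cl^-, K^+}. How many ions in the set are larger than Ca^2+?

Isoelectronic series (18 e⁻ each). Size is set by nuclear charge: more protons means a smaller ion. V^5+ (Z=23), Sc^3+ (Z=21), Ca^2+ (Z=20), K^+ (Z=19), Cl^- (Z=17), P^3- (Z=15).
Ordering all of them (including Ca^2+) by radius gives V^5+ < Sc^3+ < Ca^2+ < K^+ < Cl^- < P^3-. Count: 3.

3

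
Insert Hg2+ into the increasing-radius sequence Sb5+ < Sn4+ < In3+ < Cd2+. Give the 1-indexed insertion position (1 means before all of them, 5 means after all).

Sb5+ has 46 e⁻ (Z=51), Sn4+ has 46 e⁻ (Z=50), In3+ has 46 e⁻ (Z=49), Cd2+ has 46 e⁻ (Z=48), Hg2+ has 78 e⁻ (Z=80). Sb5+ < Sn4+ (both 46 e⁻, Z=51>50); Sn4+ < In3+ (both 46 e⁻, Z=50>49); In3+ < Cd2+ (isoelectronic, higher Z=49 is smaller); Cd2+ < Hg2+ (same group, period 5 vs 6).
With Hg2+ included the full order is Sb5+ < Sn4+ < In3+ < Cd2+ < Hg2+, so it takes position 5.

5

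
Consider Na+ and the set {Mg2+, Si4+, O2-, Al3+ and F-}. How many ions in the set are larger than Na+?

All of these have 10 electrons (isoelectronic). With the same electron cloud, the ion with the most protons pulls it in tightest. Nuclear charges: Si4+ (Z=14), Al3+ (Z=13), Mg2+ (Z=12), Na+ (Z=11), F- (Z=9), O2- (Z=8). Highest Z is smallest.
Ordering all of them (including Na+) by radius gives Si4+ < Al3+ < Mg2+ < Na+ < F- < O2-. That's 2.

2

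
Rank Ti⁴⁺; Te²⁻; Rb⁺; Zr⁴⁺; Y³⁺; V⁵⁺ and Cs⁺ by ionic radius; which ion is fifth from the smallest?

V⁵⁺: 18 e⁻, Z=23, Ti⁴⁺: 18 e⁻, Z=22, Zr⁴⁺: 36 e⁻, Z=40, Y³⁺: 36 e⁻, Z=39, Rb⁺: 36 e⁻, Z=37, Cs⁺: 54 e⁻, Z=55, Te²⁻: 54 e⁻, Z=52. V⁵⁺ < Ti⁴⁺ (isoelectronic, higher Z=23 is smaller); Ti⁴⁺ < Zr⁴⁺ (same group, period 4 vs 5); Zr⁴⁺ < Y³⁺ (isoelectronic, higher Z=40 is smaller); Y³⁺ < Rb⁺ (both 36 e⁻, Z=39>37); Rb⁺ < Cs⁺ (same group, period 5 vs 6); Cs⁺ < Te²⁻ (both 54 e⁻, Z=55>52).
Ordering: V⁵⁺ < Ti⁴⁺ < Zr⁴⁺ < Y³⁺ < Rb⁺ < Cs⁺ < Te²⁻. The fifth smallest is Rb⁺.

Rb⁺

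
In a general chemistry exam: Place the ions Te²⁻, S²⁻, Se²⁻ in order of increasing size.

These ions sit in one column with identical charge. Each step down the periodic table adds a principal shell, increasing the radius.

S²⁻ < Se²⁻ < Te²⁻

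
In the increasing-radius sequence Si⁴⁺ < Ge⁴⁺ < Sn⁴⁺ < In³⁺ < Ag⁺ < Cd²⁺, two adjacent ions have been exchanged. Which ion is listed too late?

Check each adjacent pair. Ag⁺ and Cd²⁺ are reversed: both have 46 electrons but Z(Cd)=48 > Z(Ag)=47, so Cd²⁺ should be the smaller of the two. No other neighbouring pair contradicts the periodic trends, so Cd²⁺ is the ion listed too late.

Cd²⁺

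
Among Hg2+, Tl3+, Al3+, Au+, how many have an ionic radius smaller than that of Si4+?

0

Tabulating Z and e⁻: Si4+: 10 e⁻, Z=14, Al3+: 10 e⁻, Z=13, Tl3+: 78 e⁻, Z=81, Hg2+: 78 e⁻, Z=80, Au+: 78 e⁻, Z=79. Si4+ < Al3+ (isoelectronic, higher Z=14 is smaller); Al3+ < Tl3+ (same group, 3 shells fewer); Tl3+ < Hg2+ (both 78 e⁻, Z=81>80); Hg2+ < Au+ (both 78 e⁻, Z=80>79).
Placing each against Si4+: smaller — none; larger — Al3+, Tl3+, Hg2+, Au+. Count: 0.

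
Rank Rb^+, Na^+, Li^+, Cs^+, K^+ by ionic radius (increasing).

Same group, same charge. Going down the group adds an extra shell of electrons, so the ion gets larger: Li^+ is highest in the group and smallest.

Li^+ < Na^+ < K^+ < Rb^+ < Cs^+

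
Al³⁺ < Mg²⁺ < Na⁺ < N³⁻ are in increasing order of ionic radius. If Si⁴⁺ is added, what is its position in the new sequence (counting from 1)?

1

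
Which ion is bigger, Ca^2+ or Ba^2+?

Same group, same charge. Going down the group adds an extra shell of electrons, so the ion gets larger: Ca^2+ is highest in the group and smallest.

Ba^2+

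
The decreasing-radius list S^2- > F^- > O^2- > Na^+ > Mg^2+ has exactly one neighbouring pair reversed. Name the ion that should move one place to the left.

O^2-

Check each adjacent pair. F^- and O^2- are reversed: both have 10 electrons but Z(F)=9 > Z(O)=8, so F^- should be the smaller of the two. No other neighbouring pair contradicts the periodic trends, so O^2- is the ion listed too late.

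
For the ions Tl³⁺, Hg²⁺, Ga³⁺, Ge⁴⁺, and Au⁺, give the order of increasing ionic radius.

Ge⁴⁺ < Ga³⁺ < Tl³⁺ < Hg²⁺ < Au⁺

Electron counts and nuclear charges: Ge⁴⁺: 28 e⁻, Z=32, Ga³⁺: 28 e⁻, Z=31, Tl³⁺: 78 e⁻, Z=81, Hg²⁺: 78 e⁻, Z=80, Au⁺: 78 e⁻, Z=79. Ge⁴⁺ < Ga³⁺ (isoelectronic, higher Z=32 is smaller); Ga³⁺ < Tl³⁺ (same group, 2 shells fewer); Tl³⁺ < Hg²⁺ (isoelectronic, higher Z=81 is smaller); Hg²⁺ < Au⁺ (isoelectronic, higher Z=80 is smaller).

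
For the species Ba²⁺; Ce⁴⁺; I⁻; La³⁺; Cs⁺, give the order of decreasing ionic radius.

I⁻ > Cs⁺ > Ba²⁺ > La³⁺ > Ce⁴⁺

These species are isoelectronic with 54 electrons. The only difference is the number of protons: Ce⁴⁺ (Z=58), La³⁺ (Z=57), Ba²⁺ (Z=56), Cs⁺ (Z=55), I⁻ (Z=53). The strongest nuclear pull (Ce⁴⁺) gives the smallest ion.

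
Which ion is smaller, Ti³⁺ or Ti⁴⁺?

Ti⁴⁺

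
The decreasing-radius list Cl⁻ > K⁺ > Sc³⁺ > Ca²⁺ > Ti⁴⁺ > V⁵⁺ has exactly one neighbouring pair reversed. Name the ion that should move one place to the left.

Ca²⁺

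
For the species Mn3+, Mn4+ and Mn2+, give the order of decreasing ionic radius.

Mn2+ > Mn3+ > Mn4+

These are all Mn ions. Removing more electrons (higher positive charge) pulls the remaining electrons in closer, so Mn4+ is smallest and Mn2+ is largest.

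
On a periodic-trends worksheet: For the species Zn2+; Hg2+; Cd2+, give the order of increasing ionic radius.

All are in the same group with charge +2. Radius grows down the group as n (the outermost shell) increases.

Zn2+ < Cd2+ < Hg2+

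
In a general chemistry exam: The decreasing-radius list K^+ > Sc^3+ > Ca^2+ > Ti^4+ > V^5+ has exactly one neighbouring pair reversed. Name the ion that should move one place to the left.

The pair Sc^3+, Ca^2+ is the wrong way round — both have 18 electrons but Z(Sc)=21 > Z(Ca)=20, so Sc^3+ should be the smaller of the two. All other adjacent pairs agree with periodic trends, so Ca^2+ is the misplaced ion.

Ca^2+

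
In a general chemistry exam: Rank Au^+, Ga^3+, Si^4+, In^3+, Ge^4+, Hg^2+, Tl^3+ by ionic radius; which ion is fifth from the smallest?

Electron counts and nuclear charges: Si^4+ (Z=14, 10 e⁻), Ge^4+ (Z=32, 28 e⁻), Ga^3+ (Z=31, 28 e⁻), In^3+ (Z=49, 46 e⁻), Tl^3+ (Z=81, 78 e⁻), Hg^2+ (Z=80, 78 e⁻), Au^+ (Z=79, 78 e⁻). Si^4+ < Ge^4+ (same group, 1 shell fewer); Ge^4+ < Ga^3+ (both 28 e⁻, Z=32>31); Ga^3+ < In^3+ (same group, period 4 vs 5); In^3+ < Tl^3+ (same group, 1 shell fewer); Tl^3+ < Hg^2+ (both 78 e⁻, Z=81>80); Hg^2+ < Au^+ (isoelectronic, higher Z=80 is smaller).
Full ascending order: Si^4+ < Ge^4+ < Ga^3+ < In^3+ < Tl^3+ < Hg^2+ < Au^+. Counting from the smallest, position 5 is Tl^3+.

Tl^3+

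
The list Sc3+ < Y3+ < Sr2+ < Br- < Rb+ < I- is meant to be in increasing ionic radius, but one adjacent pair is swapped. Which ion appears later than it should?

Rb+

The pair Br-, Rb+ is the wrong way round — they are isoelectronic (36 e⁻) and Rb has more protons than Br (37 vs 35), making Rb+ smaller. All other adjacent pairs agree with periodic trends, so Rb+ is the misplaced ion.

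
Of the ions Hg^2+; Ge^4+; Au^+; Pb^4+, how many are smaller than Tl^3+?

2

Ge^4+ has 28 e⁻ (Z=32), Pb^4+ has 78 e⁻ (Z=82), Tl^3+ has 78 e⁻ (Z=81), Hg^2+ has 78 e⁻ (Z=80), Au^+ has 78 e⁻ (Z=79). Ge^4+ < Pb^4+ (same group, period 4 vs 6); Pb^4+ < Tl^3+ (both 78 e⁻, Z=82>81); Tl^3+ < Hg^2+ (isoelectronic, higher Z=81 is smaller); Hg^2+ < Au^+ (isoelectronic, higher Z=80 is smaller).
Overall: Ge^4+ < Pb^4+ < Tl^3+ < Hg^2+ < Au^+. Tl^3+ has 2 below it and 2 above. So 2 are smaller.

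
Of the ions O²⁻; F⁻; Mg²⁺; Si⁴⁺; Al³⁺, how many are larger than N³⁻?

These species are isoelectronic with 10 electrons. The only difference is the number of protons: Si⁴⁺ (Z=14), Al³⁺ (Z=13), Mg²⁺ (Z=12), F⁻ (Z=9), O²⁻ (Z=8), N³⁻ (Z=7). The strongest nuclear pull (Si⁴⁺) gives the smallest ion.
Ordering all of them (including N³⁻) by radius gives Si⁴⁺ < Al³⁺ < Mg²⁺ < F⁻ < O²⁻ < N³⁻. That's 0.

0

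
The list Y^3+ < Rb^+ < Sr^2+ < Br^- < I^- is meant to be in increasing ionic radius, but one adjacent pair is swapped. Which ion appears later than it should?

Sr^2+

Check each adjacent pair. Rb^+ and Sr^2+ are reversed: Sr^2+ and Rb^+ share 36 electrons; the higher nuclear charge on Sr (Z=38) contracts it more, so Sr^2+ < Rb^+. No other neighbouring pair contradicts the periodic trends, so Sr^2+ is the ion listed too late.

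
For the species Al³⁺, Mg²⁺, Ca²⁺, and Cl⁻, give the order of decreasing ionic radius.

Cl⁻ > Ca²⁺ > Mg²⁺ > Al³⁺

Work out protons and electrons: Al³⁺ has 10 e⁻ (Z=13), Mg²⁺ has 10 e⁻ (Z=12), Ca²⁺ has 18 e⁻ (Z=20), Cl⁻ has 18 e⁻ (Z=17). Al³⁺ < Mg²⁺ (isoelectronic, higher Z=13 is smaller); Mg²⁺ < Ca²⁺ (same group, 1 shell fewer); Ca²⁺ < Cl⁻ (isoelectronic, higher Z=20 is smaller).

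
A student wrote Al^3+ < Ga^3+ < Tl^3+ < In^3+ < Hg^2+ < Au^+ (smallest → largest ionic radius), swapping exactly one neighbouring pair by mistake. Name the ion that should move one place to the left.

The pair Tl^3+, In^3+ is the wrong way round — both in group 13 with the same charge; In^3+ (period 5) has the smaller radius. All other adjacent pairs agree with periodic trends, so In^3+ is the misplaced ion.

In^3+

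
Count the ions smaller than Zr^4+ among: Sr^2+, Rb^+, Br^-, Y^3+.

0

All of these have 36 electrons (isoelectronic). With the same electron cloud, the ion with the most protons pulls it in tightest. Nuclear charges: Zr^4+ (Z=40), Y^3+ (Z=39), Sr^2+ (Z=38), Rb^+ (Z=37), Br^- (Z=35). Highest Z is smallest.
Ordering all of them (including Zr^4+) by radius gives Zr^4+ < Y^3+ < Sr^2+ < Rb^+ < Br^-. That's 0.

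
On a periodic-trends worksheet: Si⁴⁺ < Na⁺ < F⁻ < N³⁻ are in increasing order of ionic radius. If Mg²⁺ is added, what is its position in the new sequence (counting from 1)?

These species are isoelectronic with 10 electrons. The only difference is the number of protons: Si⁴⁺ (Z=14), Mg²⁺ (Z=12), Na⁺ (Z=11), F⁻ (Z=9), N³⁻ (Z=7). The strongest nuclear pull (Si⁴⁺) gives the smallest ion.
The complete sequence is Si⁴⁺ < Mg²⁺ < Na⁺ < F⁻ < N³⁻. Mg²⁺ sits at position 2.

2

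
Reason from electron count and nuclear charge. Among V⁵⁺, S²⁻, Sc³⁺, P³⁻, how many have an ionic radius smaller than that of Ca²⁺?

2

Each ion has 18 electrons. The ranking follows nuclear charge in reverse — greater Z gives a smaller radius. V⁵⁺ (Z=23), Sc³⁺ (Z=21), Ca²⁺ (Z=20), S²⁻ (Z=16), P³⁻ (Z=15).
Relative to Ca²⁺, the ions that are smaller are V⁵⁺, Sc³⁺. Count: 2.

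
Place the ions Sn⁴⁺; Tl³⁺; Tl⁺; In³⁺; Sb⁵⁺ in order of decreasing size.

Tl⁺ > Tl³⁺ > In³⁺ > Sn⁴⁺ > Sb⁵⁺

Work out protons and electrons: Sb⁵⁺ has 46 e⁻ (Z=51), Sn⁴⁺ has 46 e⁻ (Z=50), In³⁺ has 46 e⁻ (Z=49), Tl³⁺ has 78 e⁻ (Z=81), Tl⁺ has 80 e⁻ (Z=81). Sb⁵⁺ < Sn⁴⁺ (isoelectronic, higher Z=51 is smaller); Sn⁴⁺ < In³⁺ (isoelectronic, higher Z=50 is smaller); In³⁺ < Tl³⁺ (same group, 1 shell fewer); Tl³⁺ < Tl⁺ (higher charge on the same element).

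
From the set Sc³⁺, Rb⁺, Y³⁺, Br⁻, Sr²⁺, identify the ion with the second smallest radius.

Y³⁺

Tabulating Z and e⁻: Sc³⁺ has 18 e⁻ (Z=21), Y³⁺ has 36 e⁻ (Z=39), Sr²⁺ has 36 e⁻ (Z=38), Rb⁺ has 36 e⁻ (Z=37), Br⁻ has 36 e⁻ (Z=35). Sc³⁺ < Y³⁺ (same group, period 4 vs 5); Y³⁺ < Sr²⁺ (isoelectronic, higher Z=39 is smaller); Sr²⁺ < Rb⁺ (isoelectronic, higher Z=38 is smaller); Rb⁺ < Br⁻ (both 36 e⁻, Z=37>35).
Ordering: Sc³⁺ < Y³⁺ < Sr²⁺ < Rb⁺ < Br⁻. The second smallest is Y³⁺.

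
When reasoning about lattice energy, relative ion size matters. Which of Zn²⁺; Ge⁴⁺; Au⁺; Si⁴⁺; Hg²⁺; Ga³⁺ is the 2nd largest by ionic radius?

First list Z and electron count for each: Si⁴⁺ (Z=14, 10 e⁻), Ge⁴⁺ (Z=32, 28 e⁻), Ga³⁺ (Z=31, 28 e⁻), Zn²⁺ (Z=30, 28 e⁻), Hg²⁺ (Z=80, 78 e⁻), Au⁺ (Z=79, 78 e⁻). Si⁴⁺ < Ge⁴⁺ (same group, period 3 vs 4); Ge⁴⁺ < Ga³⁺ (both 28 e⁻, Z=32>31); Ga³⁺ < Zn²⁺ (isoelectronic, higher Z=31 is smaller); Zn²⁺ < Hg²⁺ (same group, 2 shells fewer); Hg²⁺ < Au⁺ (both 78 e⁻, Z=80>79).
That gives Si⁴⁺ < Ge⁴⁺ < Ga³⁺ < Zn²⁺ < Hg²⁺ < Au⁺. From the largest end, number 2 is Hg²⁺.

Hg²⁺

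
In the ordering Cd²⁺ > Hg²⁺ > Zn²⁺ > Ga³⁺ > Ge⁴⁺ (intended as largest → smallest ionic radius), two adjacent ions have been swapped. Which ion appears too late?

Check each adjacent pair. Cd²⁺ and Hg²⁺ are reversed: both in group 12 with the same charge; Cd²⁺ (period 5) has the smaller radius. No other neighbouring pair contradicts the periodic trends, so Hg²⁺ is the ion listed too late.

Hg²⁺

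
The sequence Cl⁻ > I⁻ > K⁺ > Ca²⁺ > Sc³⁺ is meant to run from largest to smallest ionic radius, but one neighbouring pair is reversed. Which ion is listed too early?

Cl⁻

Check each adjacent pair. Cl⁻ and I⁻ are reversed: Cl⁻ and I⁻ are in one column with the same charge; the lighter period-3 ion has 2 fewer shells and is smaller. No other neighbouring pair contradicts the periodic trends, so Cl⁻ is the ion listed too early.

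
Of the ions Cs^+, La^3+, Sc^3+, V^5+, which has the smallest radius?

V^5+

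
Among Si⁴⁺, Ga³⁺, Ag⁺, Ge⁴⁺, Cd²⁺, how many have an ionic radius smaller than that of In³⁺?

3

Work out protons and electrons: Si⁴⁺ (Z=14, 10 e⁻), Ge⁴⁺ (Z=32, 28 e⁻), Ga³⁺ (Z=31, 28 e⁻), In³⁺ (Z=49, 46 e⁻), Cd²⁺ (Z=48, 46 e⁻), Ag⁺ (Z=47, 46 e⁻). Si⁴⁺ < Ge⁴⁺ (same group, period 3 vs 4); Ge⁴⁺ < Ga³⁺ (both 28 e⁻, Z=32>31); Ga³⁺ < In³⁺ (same group, 1 shell fewer); In³⁺ < Cd²⁺ (both 46 e⁻, Z=49>48); Cd²⁺ < Ag⁺ (isoelectronic, higher Z=48 is smaller).
Relative to In³⁺, the ions that are smaller are Si⁴⁺, Ge⁴⁺, Ga³⁺. That's 3.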